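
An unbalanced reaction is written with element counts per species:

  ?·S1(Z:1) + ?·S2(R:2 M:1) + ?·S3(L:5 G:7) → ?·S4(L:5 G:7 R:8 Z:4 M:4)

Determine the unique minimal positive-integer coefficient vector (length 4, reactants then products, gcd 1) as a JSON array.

Coefficients: [4, 4, 1, 1]

L: 4·0+4·0+1·5 = 5 | 1·5 = 5
G: 4·0+4·0+1·7 = 7 | 1·7 = 7
R: 4·0+4·2+1·0 = 8 | 1·8 = 8
Z: 4·1+4·0+1·0 = 4 | 1·4 = 4
M: 4·0+4·1+1·0 = 4 | 1·4 = 4
gcd(4,4,1,1) = 1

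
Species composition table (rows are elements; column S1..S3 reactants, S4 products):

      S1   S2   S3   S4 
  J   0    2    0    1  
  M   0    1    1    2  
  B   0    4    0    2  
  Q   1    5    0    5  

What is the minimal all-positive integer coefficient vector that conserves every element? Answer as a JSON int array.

Coefficients: [5, 1, 3, 2]

J: 5·0+1·2+3·0 = 2 | 2·1 = 2
M: 5·0+1·1+3·1 = 4 | 2·2 = 4
B: 5·0+1·4+3·0 = 4 | 2·2 = 4
Q: 5·1+1·5+3·0 = 10 | 2·5 = 10
gcd(5,1,3,2) = 1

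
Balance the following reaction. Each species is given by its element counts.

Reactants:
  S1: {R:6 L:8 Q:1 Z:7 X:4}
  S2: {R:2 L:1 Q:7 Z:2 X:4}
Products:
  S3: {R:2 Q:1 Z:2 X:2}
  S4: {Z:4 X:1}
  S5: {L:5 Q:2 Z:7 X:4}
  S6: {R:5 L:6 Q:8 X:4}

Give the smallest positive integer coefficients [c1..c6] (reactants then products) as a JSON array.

R: 3·6+5·2 = 28 | 4·2+4·0+1·0+4·5 = 28
L: 3·8+5·1 = 29 | 4·0+4·0+1·5+4·6 = 29
Q: 3·1+5·7 = 38 | 4·1+4·0+1·2+4·8 = 38
Z: 3·7+5·2 = 31 | 4·2+4·4+1·7+4·0 = 31
X: 3·4+5·4 = 32 | 4·2+4·1+1·4+4·4 = 32
gcd(3,5,4,4,1,4) = 1

Coefficients: [3, 5, 4, 4, 1, 4]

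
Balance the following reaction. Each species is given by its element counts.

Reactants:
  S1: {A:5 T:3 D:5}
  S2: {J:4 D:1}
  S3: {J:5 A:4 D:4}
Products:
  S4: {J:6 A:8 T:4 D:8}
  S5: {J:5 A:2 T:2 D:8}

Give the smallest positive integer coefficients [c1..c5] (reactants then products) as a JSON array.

Coefficients: [6, 6, 1, 4, 1]

J: 6·0+6·4+1·5 = 29 | 4·6+1·5 = 29
A: 6·5+6·0+1·4 = 34 | 4·8+1·2 = 34
T: 6·3+6·0+1·0 = 18 | 4·4+1·2 = 18
D: 6·5+6·1+1·4 = 40 | 4·8+1·8 = 40
gcd(6,6,1,4,1) = 1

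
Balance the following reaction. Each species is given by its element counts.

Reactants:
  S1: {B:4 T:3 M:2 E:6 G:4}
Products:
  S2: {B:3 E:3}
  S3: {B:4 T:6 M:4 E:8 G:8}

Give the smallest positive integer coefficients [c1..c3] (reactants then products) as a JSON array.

Coefficients: [6, 4, 3]

B: 6·4 = 24 | 4·3+3·4 = 24
T: 6·3 = 18 | 4·0+3·6 = 18
M: 6·2 = 12 | 4·0+3·4 = 12
E: 6·6 = 36 | 4·3+3·8 = 36
G: 6·4 = 24 | 4·0+3·8 = 24
gcd(6,4,3) = 1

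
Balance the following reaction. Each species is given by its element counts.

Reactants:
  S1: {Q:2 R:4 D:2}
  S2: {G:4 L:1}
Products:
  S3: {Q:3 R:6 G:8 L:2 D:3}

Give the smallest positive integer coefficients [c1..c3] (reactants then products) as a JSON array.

Q: 3·2+4·0 = 6 | 2·3 = 6
R: 3·4+4·0 = 12 | 2·6 = 12
G: 3·0+4·4 = 16 | 2·8 = 16
L: 3·0+4·1 = 4 | 2·2 = 4
D: 3·2+4·0 = 6 | 2·3 = 6
gcd(3,4,2) = 1

Coefficients: [3, 4, 2]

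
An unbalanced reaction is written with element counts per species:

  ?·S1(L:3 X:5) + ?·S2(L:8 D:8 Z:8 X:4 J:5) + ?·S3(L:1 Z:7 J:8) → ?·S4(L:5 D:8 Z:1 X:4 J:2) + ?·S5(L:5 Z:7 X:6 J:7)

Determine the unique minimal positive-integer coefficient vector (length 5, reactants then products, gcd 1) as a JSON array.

Coefficients: [6, 1, 4, 1, 5]

L: 6·3+1·8+4·1 = 30 | 1·5+5·5 = 30
D: 6·0+1·8+4·0 = 8 | 1·8+5·0 = 8
Z: 6·0+1·8+4·7 = 36 | 1·1+5·7 = 36
X: 6·5+1·4+4·0 = 34 | 1·4+5·6 = 34
J: 6·0+1·5+4·8 = 37 | 1·2+5·7 = 37
gcd(6,1,4,1,5) = 1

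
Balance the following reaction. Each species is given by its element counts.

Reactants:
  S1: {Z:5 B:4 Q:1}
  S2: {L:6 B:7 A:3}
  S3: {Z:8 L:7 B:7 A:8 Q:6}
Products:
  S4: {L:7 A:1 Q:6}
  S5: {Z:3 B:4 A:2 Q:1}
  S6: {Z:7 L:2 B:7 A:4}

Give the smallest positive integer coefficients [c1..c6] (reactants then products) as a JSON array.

Coefficients: [5, 2, 4, 4, 5, 6]

Z: 5·5+2·0+4·8 = 57 | 4·0+5·3+6·7 = 57
L: 5·0+2·6+4·7 = 40 | 4·7+5·0+6·2 = 40
B: 5·4+2·7+4·7 = 62 | 4·0+5·4+6·7 = 62
A: 5·0+2·3+4·8 = 38 | 4·1+5·2+6·4 = 38
Q: 5·1+2·0+4·6 = 29 | 4·6+5·1+6·0 = 29
gcd(5,2,4,4,5,6) = 1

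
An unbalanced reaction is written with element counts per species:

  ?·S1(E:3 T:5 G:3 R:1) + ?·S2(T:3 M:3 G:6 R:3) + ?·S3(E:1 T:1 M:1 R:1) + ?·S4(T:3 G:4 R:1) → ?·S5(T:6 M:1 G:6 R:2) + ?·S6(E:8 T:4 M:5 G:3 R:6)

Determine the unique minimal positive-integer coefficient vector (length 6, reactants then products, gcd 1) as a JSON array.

E: 1·3+1·0+5·1+3·0 = 8 | 3·0+1·8 = 8
T: 1·5+1·3+5·1+3·3 = 22 | 3·6+1·4 = 22
M: 1·0+1·3+5·1+3·0 = 8 | 3·1+1·5 = 8
G: 1·3+1·6+5·0+3·4 = 21 | 3·6+1·3 = 21
R: 1·1+1·3+5·1+3·1 = 12 | 3·2+1·6 = 12
gcd(1,1,5,3,3,1) = 1

Coefficients: [1, 1, 5, 3, 3, 1]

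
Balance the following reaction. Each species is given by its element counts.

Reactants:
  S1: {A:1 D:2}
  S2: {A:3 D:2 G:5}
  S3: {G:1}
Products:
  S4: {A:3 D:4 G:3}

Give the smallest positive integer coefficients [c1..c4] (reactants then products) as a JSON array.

A: 3·1+1·3+1·0 = 6 | 2·3 = 6
D: 3·2+1·2+1·0 = 8 | 2·4 = 8
G: 3·0+1·5+1·1 = 6 | 2·3 = 6
gcd(3,1,1,2) = 1

Coefficients: [3, 1, 1, 2]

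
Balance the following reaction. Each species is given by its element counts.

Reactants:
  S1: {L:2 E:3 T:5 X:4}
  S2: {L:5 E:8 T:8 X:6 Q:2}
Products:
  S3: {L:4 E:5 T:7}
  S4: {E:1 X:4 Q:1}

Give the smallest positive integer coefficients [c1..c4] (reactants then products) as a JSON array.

Coefficients: [1, 2, 3, 4]

L: 1·2+2·5 = 12 | 3·4+4·0 = 12
E: 1·3+2·8 = 19 | 3·5+4·1 = 19
T: 1·5+2·8 = 21 | 3·7+4·0 = 21
X: 1·4+2·6 = 16 | 3·0+4·4 = 16
Q: 1·0+2·2 = 4 | 3·0+4·1 = 4
gcd(1,2,3,4) = 1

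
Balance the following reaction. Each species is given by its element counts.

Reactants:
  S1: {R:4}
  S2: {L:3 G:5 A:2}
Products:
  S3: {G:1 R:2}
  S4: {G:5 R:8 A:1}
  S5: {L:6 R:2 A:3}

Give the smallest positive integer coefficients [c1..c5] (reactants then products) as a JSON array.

Coefficients: [5, 2, 5, 1, 1]

L: 5·0+2·3 = 6 | 5·0+1·0+1·6 = 6
G: 5·0+2·5 = 10 | 5·1+1·5+1·0 = 10
R: 5·4+2·0 = 20 | 5·2+1·8+1·2 = 20
A: 5·0+2·2 = 4 | 5·0+1·1+1·3 = 4
gcd(5,2,5,1,1) = 1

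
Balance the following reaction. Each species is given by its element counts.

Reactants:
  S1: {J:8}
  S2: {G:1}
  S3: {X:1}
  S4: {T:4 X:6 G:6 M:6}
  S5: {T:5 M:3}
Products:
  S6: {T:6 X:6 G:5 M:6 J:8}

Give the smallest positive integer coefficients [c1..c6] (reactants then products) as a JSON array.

T: 3·0+3·0+6·0+2·4+2·5 = 18 | 3·6 = 18
X: 3·0+3·0+6·1+2·6+2·0 = 18 | 3·6 = 18
G: 3·0+3·1+6·0+2·6+2·0 = 15 | 3·5 = 15
M: 3·0+3·0+6·0+2·6+2·3 = 18 | 3·6 = 18
J: 3·8+3·0+6·0+2·0+2·0 = 24 | 3·8 = 24
gcd(3,3,6,2,2,3) = 1

Coefficients: [3, 3, 6, 2, 2, 3]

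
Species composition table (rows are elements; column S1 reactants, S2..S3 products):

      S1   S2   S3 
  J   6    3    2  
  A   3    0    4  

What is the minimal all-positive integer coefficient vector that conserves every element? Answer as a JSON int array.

Coefficients: [4, 6, 3]

J: 4·6 = 24 | 6·3+3·2 = 24
A: 4·3 = 12 | 6·0+3·4 = 12
gcd(4,6,3) = 1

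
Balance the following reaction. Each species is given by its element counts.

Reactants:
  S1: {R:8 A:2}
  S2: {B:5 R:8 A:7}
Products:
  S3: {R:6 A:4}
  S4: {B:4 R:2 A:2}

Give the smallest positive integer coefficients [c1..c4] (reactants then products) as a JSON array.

B: 1·0+4·5 = 20 | 5·0+5·4 = 20
R: 1·8+4·8 = 40 | 5·6+5·2 = 40
A: 1·2+4·7 = 30 | 5·4+5·2 = 30
gcd(1,4,5,5) = 1

Coefficients: [1, 4, 5, 5]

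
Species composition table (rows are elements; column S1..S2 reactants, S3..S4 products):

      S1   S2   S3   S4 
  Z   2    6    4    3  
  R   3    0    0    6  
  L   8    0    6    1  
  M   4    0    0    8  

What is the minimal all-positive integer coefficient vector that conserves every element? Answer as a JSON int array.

Coefficients: [4, 3, 5, 2]

Z: 4·2+3·6 = 26 | 5·4+2·3 = 26
R: 4·3+3·0 = 12 | 5·0+2·6 = 12
L: 4·8+3·0 = 32 | 5·6+2·1 = 32
M: 4·4+3·0 = 16 | 5·0+2·8 = 16
gcd(4,3,5,2) = 1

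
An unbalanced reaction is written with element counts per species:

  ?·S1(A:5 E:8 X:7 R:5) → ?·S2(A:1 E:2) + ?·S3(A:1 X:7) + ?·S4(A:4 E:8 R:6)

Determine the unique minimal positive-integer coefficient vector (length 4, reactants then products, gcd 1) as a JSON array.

A: 6·5 = 30 | 4·1+6·1+5·4 = 30
E: 6·8 = 48 | 4·2+6·0+5·8 = 48
X: 6·7 = 42 | 4·0+6·7+5·0 = 42
R: 6·5 = 30 | 4·0+6·0+5·6 = 30
gcd(6,4,6,5) = 1

Coefficients: [6, 4, 6, 5]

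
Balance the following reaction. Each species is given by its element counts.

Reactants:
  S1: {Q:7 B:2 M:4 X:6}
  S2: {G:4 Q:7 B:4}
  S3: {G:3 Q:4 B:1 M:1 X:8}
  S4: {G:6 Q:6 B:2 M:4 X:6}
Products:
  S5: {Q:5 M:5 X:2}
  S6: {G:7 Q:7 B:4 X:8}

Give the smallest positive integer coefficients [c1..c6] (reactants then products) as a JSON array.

G: 1·0+3·4+4·3+3·6 = 42 | 4·0+6·7 = 42
Q: 1·7+3·7+4·4+3·6 = 62 | 4·5+6·7 = 62
B: 1·2+3·4+4·1+3·2 = 24 | 4·0+6·4 = 24
M: 1·4+3·0+4·1+3·4 = 20 | 4·5+6·0 = 20
X: 1·6+3·0+4·8+3·6 = 56 | 4·2+6·8 = 56
gcd(1,3,4,3,4,6) = 1

Coefficients: [1, 3, 4, 3, 4, 6]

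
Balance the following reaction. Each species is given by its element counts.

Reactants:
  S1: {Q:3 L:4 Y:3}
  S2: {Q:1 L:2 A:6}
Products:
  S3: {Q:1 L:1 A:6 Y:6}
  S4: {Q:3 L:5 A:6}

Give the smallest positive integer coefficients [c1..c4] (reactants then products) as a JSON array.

Q: 2·3+4·1 = 10 | 1·1+3·3 = 10
L: 2·4+4·2 = 16 | 1·1+3·5 = 16
A: 2·0+4·6 = 24 | 1·6+3·6 = 24
Y: 2·3+4·0 = 6 | 1·6+3·0 = 6
gcd(2,4,1,3) = 1

Coefficients: [2, 4, 1, 3]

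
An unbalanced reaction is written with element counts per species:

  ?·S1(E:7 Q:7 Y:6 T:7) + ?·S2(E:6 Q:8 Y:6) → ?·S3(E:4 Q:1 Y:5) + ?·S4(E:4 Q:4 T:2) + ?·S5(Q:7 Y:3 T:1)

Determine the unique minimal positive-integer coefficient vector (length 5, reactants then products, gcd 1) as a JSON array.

E: 2·7+5·6 = 44 | 6·4+5·4+4·0 = 44
Q: 2·7+5·8 = 54 | 6·1+5·4+4·7 = 54
Y: 2·6+5·6 = 42 | 6·5+5·0+4·3 = 42
T: 2·7+5·0 = 14 | 6·0+5·2+4·1 = 14
gcd(2,5,6,5,4) = 1

Coefficients: [2, 5, 6, 5, 4]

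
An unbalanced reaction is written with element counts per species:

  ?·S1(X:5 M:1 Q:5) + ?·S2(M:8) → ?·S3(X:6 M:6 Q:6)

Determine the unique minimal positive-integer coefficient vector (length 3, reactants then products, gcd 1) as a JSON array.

Coefficients: [6, 3, 5]

X: 6·5+3·0 = 30 | 5·6 = 30
M: 6·1+3·8 = 30 | 5·6 = 30
Q: 6·5+3·0 = 30 | 5·6 = 30
gcd(6,3,5) = 1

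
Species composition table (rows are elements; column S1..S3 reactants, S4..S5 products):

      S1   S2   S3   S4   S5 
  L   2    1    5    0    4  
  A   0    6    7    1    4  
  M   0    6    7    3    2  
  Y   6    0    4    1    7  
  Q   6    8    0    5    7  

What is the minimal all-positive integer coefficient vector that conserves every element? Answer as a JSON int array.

L: 6·2+3·1+1·5 = 20 | 5·0+5·4 = 20
A: 6·0+3·6+1·7 = 25 | 5·1+5·4 = 25
M: 6·0+3·6+1·7 = 25 | 5·3+5·2 = 25
Y: 6·6+3·0+1·4 = 40 | 5·1+5·7 = 40
Q: 6·6+3·8+1·0 = 60 | 5·5+5·7 = 60
gcd(6,3,1,5,5) = 1

Coefficients: [6, 3, 1, 5, 5]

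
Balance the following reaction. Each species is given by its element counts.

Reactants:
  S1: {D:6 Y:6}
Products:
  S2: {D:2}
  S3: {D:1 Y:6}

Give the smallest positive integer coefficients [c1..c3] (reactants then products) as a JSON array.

D: 2·6 = 12 | 5·2+2·1 = 12
Y: 2·6 = 12 | 5·0+2·6 = 12
gcd(2,5,2) = 1

Coefficients: [2, 5, 2]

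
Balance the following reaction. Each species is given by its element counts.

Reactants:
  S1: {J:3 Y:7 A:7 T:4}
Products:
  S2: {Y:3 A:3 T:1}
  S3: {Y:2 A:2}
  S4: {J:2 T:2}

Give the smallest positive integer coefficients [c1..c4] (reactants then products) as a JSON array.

J: 2·3 = 6 | 2·0+4·0+3·2 = 6
Y: 2·7 = 14 | 2·3+4·2+3·0 = 14
A: 2·7 = 14 | 2·3+4·2+3·0 = 14
T: 2·4 = 8 | 2·1+4·0+3·2 = 8
gcd(2,2,4,3) = 1

Coefficients: [2, 2, 4, 3]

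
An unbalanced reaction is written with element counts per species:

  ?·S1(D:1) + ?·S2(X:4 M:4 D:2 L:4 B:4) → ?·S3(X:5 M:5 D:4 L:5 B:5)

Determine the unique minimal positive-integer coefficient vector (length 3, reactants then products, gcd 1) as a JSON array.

X: 6·0+5·4 = 20 | 4·5 = 20
M: 6·0+5·4 = 20 | 4·5 = 20
D: 6·1+5·2 = 16 | 4·4 = 16
L: 6·0+5·4 = 20 | 4·5 = 20
B: 6·0+5·4 = 20 | 4·5 = 20
gcd(6,5,4) = 1

Coefficients: [6, 5, 4]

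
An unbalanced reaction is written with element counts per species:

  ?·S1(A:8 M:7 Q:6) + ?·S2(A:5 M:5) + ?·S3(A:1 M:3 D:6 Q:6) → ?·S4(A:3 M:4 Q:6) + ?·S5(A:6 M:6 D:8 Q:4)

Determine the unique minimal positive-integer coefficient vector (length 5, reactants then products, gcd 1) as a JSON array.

Coefficients: [3, 1, 4, 5, 3]

A: 3·8+1·5+4·1 = 33 | 5·3+3·6 = 33
M: 3·7+1·5+4·3 = 38 | 5·4+3·6 = 38
D: 3·0+1·0+4·6 = 24 | 5·0+3·8 = 24
Q: 3·6+1·0+4·6 = 42 | 5·6+3·4 = 42
gcd(3,1,4,5,3) = 1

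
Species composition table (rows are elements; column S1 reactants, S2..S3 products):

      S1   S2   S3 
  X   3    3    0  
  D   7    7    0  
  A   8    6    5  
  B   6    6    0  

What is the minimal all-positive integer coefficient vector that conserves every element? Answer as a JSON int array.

Coefficients: [5, 5, 2]

X: 5·3 = 15 | 5·3+2·0 = 15
D: 5·7 = 35 | 5·7+2·0 = 35
A: 5·8 = 40 | 5·6+2·5 = 40
B: 5·6 = 30 | 5·6+2·0 = 30
gcd(5,5,2) = 1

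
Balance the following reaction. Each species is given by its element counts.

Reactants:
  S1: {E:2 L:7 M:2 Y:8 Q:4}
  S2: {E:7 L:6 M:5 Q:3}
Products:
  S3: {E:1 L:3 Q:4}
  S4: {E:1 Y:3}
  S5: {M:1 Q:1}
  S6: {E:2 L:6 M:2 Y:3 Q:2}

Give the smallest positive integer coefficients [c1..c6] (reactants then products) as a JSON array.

Coefficients: [3, 1, 1, 4, 3, 4]

E: 3·2+1·7 = 13 | 1·1+4·1+3·0+4·2 = 13
L: 3·7+1·6 = 27 | 1·3+4·0+3·0+4·6 = 27
M: 3·2+1·5 = 11 | 1·0+4·0+3·1+4·2 = 11
Y: 3·8+1·0 = 24 | 1·0+4·3+3·0+4·3 = 24
Q: 3·4+1·3 = 15 | 1·4+4·0+3·1+4·2 = 15
gcd(3,1,1,4,3,4) = 1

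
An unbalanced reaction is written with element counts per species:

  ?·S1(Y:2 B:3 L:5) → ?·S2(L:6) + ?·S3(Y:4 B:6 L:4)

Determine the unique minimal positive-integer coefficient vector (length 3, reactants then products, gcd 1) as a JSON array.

Y: 2·2 = 4 | 1·0+1·4 = 4
B: 2·3 = 6 | 1·0+1·6 = 6
L: 2·5 = 10 | 1·6+1·4 = 10
gcd(2,1,1) = 1

Coefficients: [2, 1, 1]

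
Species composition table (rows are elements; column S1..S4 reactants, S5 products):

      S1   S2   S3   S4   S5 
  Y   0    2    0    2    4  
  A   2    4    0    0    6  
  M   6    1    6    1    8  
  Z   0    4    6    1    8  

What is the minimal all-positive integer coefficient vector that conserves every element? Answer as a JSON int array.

Y: 3·0+6·2+2·0+4·2 = 20 | 5·4 = 20
A: 3·2+6·4+2·0+4·0 = 30 | 5·6 = 30
M: 3·6+6·1+2·6+4·1 = 40 | 5·8 = 40
Z: 3·0+6·4+2·6+4·1 = 40 | 5·8 = 40
gcd(3,6,2,4,5) = 1

Coefficients: [3, 6, 2, 4, 5]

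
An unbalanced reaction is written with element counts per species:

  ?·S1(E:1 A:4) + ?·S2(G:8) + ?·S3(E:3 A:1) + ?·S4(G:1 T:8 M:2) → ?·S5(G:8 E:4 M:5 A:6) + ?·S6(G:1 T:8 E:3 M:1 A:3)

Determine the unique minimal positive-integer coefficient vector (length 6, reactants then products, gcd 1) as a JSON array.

G: 4·0+1·8+5·0+5·1 = 13 | 1·8+5·1 = 13
T: 4·0+1·0+5·0+5·8 = 40 | 1·0+5·8 = 40
E: 4·1+1·0+5·3+5·0 = 19 | 1·4+5·3 = 19
M: 4·0+1·0+5·0+5·2 = 10 | 1·5+5·1 = 10
A: 4·4+1·0+5·1+5·0 = 21 | 1·6+5·3 = 21
gcd(4,1,5,5,1,5) = 1

Coefficients: [4, 1, 5, 5, 1, 5]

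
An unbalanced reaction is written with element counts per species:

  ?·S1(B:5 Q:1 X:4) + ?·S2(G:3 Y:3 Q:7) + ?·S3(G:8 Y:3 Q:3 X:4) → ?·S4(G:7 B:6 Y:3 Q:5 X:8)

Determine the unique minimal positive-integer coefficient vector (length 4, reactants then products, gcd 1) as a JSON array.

G: 6·0+1·3+4·8 = 35 | 5·7 = 35
B: 6·5+1·0+4·0 = 30 | 5·6 = 30
Y: 6·0+1·3+4·3 = 15 | 5·3 = 15
Q: 6·1+1·7+4·3 = 25 | 5·5 = 25
X: 6·4+1·0+4·4 = 40 | 5·8 = 40
gcd(6,1,4,5) = 1

Coefficients: [6, 1, 4, 5]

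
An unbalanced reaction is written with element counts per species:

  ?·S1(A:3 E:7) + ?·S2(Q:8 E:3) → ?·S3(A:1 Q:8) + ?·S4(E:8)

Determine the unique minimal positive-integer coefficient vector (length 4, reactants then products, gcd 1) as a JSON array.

Coefficients: [1, 3, 3, 2]

A: 1·3+3·0 = 3 | 3·1+2·0 = 3
Q: 1·0+3·8 = 24 | 3·8+2·0 = 24
E: 1·7+3·3 = 16 | 3·0+2·8 = 16
gcd(1,3,3,2) = 1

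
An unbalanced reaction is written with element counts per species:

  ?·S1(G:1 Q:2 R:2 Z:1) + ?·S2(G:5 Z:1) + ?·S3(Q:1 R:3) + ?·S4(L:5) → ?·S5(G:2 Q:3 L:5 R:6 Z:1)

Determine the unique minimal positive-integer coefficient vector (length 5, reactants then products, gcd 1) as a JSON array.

Coefficients: [3, 1, 6, 4, 4]

G: 3·1+1·5+6·0+4·0 = 8 | 4·2 = 8
Q: 3·2+1·0+6·1+4·0 = 12 | 4·3 = 12
L: 3·0+1·0+6·0+4·5 = 20 | 4·5 = 20
R: 3·2+1·0+6·3+4·0 = 24 | 4·6 = 24
Z: 3·1+1·1+6·0+4·0 = 4 | 4·1 = 4
gcd(3,1,6,4,4) = 1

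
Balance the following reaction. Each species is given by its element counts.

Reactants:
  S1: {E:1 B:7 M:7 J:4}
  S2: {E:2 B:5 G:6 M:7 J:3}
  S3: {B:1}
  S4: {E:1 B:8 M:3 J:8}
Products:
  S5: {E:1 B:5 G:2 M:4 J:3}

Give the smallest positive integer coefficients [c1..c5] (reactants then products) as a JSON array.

Coefficients: [1, 2, 5, 1, 6]

E: 1·1+2·2+5·0+1·1 = 6 | 6·1 = 6
B: 1·7+2·5+5·1+1·8 = 30 | 6·5 = 30
G: 1·0+2·6+5·0+1·0 = 12 | 6·2 = 12
M: 1·7+2·7+5·0+1·3 = 24 | 6·4 = 24
J: 1·4+2·3+5·0+1·8 = 18 | 6·3 = 18
gcd(1,2,5,1,6) = 1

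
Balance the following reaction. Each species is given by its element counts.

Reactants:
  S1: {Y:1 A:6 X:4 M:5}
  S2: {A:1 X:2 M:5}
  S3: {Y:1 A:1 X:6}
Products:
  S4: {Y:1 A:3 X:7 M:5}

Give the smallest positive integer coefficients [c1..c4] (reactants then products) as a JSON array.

Coefficients: [1, 3, 3, 4]

Y: 1·1+3·0+3·1 = 4 | 4·1 = 4
A: 1·6+3·1+3·1 = 12 | 4·3 = 12
X: 1·4+3·2+3·6 = 28 | 4·7 = 28
M: 1·5+3·5+3·0 = 20 | 4·5 = 20
gcd(1,3,3,4) = 1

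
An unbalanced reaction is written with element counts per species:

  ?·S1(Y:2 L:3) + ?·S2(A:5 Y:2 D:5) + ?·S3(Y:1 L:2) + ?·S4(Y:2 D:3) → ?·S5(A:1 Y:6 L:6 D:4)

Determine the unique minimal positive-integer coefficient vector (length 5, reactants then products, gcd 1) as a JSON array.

Coefficients: [6, 1, 6, 5, 5]

A: 6·0+1·5+6·0+5·0 = 5 | 5·1 = 5
Y: 6·2+1·2+6·1+5·2 = 30 | 5·6 = 30
L: 6·3+1·0+6·2+5·0 = 30 | 5·6 = 30
D: 6·0+1·5+6·0+5·3 = 20 | 5·4 = 20
gcd(6,1,6,5,5) = 1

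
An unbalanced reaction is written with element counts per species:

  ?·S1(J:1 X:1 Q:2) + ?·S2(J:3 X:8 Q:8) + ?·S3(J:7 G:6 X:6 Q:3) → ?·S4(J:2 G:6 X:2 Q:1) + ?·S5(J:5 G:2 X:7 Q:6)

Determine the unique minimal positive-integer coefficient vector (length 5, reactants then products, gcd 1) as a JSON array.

Coefficients: [2, 3, 3, 1, 6]

J: 2·1+3·3+3·7 = 32 | 1·2+6·5 = 32
G: 2·0+3·0+3·6 = 18 | 1·6+6·2 = 18
X: 2·1+3·8+3·6 = 44 | 1·2+6·7 = 44
Q: 2·2+3·8+3·3 = 37 | 1·1+6·6 = 37
gcd(2,3,3,1,6) = 1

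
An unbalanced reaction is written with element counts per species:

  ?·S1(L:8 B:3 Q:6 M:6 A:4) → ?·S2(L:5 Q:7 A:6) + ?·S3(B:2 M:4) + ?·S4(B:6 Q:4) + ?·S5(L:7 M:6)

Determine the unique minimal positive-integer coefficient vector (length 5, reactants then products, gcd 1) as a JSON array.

Coefficients: [6, 4, 3, 2, 4]

L: 6·8 = 48 | 4·5+3·0+2·0+4·7 = 48
B: 6·3 = 18 | 4·0+3·2+2·6+4·0 = 18
Q: 6·6 = 36 | 4·7+3·0+2·4+4·0 = 36
M: 6·6 = 36 | 4·0+3·4+2·0+4·6 = 36
A: 6·4 = 24 | 4·6+3·0+2·0+4·0 = 24
gcd(6,4,3,2,4) = 1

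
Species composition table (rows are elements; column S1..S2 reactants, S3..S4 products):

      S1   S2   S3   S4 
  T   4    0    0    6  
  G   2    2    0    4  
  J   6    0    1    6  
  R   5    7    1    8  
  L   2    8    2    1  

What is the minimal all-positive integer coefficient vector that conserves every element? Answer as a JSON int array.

T: 3·4+1·0 = 12 | 6·0+2·6 = 12
G: 3·2+1·2 = 8 | 6·0+2·4 = 8
J: 3·6+1·0 = 18 | 6·1+2·6 = 18
R: 3·5+1·7 = 22 | 6·1+2·8 = 22
L: 3·2+1·8 = 14 | 6·2+2·1 = 14
gcd(3,1,6,2) = 1

Coefficients: [3, 1, 6, 2]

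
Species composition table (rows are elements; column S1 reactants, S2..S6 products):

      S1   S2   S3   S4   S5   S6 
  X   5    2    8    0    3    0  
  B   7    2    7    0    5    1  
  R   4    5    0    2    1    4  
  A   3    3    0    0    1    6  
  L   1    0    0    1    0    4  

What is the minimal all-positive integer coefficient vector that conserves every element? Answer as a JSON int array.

Coefficients: [6, 2, 1, 2, 6, 1]

X: 6·5 = 30 | 2·2+1·8+2·0+6·3+1·0 = 30
B: 6·7 = 42 | 2·2+1·7+2·0+6·5+1·1 = 42
R: 6·4 = 24 | 2·5+1·0+2·2+6·1+1·4 = 24
A: 6·3 = 18 | 2·3+1·0+2·0+6·1+1·6 = 18
L: 6·1 = 6 | 2·0+1·0+2·1+6·0+1·4 = 6
gcd(6,2,1,2,6,1) = 1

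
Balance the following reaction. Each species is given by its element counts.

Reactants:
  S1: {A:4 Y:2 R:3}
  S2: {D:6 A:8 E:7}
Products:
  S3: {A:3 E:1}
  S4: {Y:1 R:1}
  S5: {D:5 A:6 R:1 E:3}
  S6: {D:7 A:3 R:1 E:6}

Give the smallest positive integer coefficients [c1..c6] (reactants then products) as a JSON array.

D: 2·0+2·6 = 12 | 5·0+4·0+1·5+1·7 = 12
A: 2·4+2·8 = 24 | 5·3+4·0+1·6+1·3 = 24
Y: 2·2+2·0 = 4 | 5·0+4·1+1·0+1·0 = 4
R: 2·3+2·0 = 6 | 5·0+4·1+1·1+1·1 = 6
E: 2·0+2·7 = 14 | 5·1+4·0+1·3+1·6 = 14
gcd(2,2,5,4,1,1) = 1

Coefficients: [2, 2, 5, 4, 1, 1]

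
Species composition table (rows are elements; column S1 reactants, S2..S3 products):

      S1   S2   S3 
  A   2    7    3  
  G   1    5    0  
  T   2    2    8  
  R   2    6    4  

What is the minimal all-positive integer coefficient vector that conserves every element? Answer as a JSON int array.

A: 5·2 = 10 | 1·7+1·3 = 10
G: 5·1 = 5 | 1·5+1·0 = 5
T: 5·2 = 10 | 1·2+1·8 = 10
R: 5·2 = 10 | 1·6+1·4 = 10
gcd(5,1,1) = 1

Coefficients: [5, 1, 1]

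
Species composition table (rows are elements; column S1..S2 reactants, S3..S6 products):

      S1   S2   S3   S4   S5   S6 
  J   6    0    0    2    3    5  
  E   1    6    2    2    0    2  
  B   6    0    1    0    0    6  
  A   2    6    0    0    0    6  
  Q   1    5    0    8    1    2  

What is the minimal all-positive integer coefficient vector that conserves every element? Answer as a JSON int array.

J: 6·6+3·0 = 36 | 6·0+1·2+3·3+5·5 = 36
E: 6·1+3·6 = 24 | 6·2+1·2+3·0+5·2 = 24
B: 6·6+3·0 = 36 | 6·1+1·0+3·0+5·6 = 36
A: 6·2+3·6 = 30 | 6·0+1·0+3·0+5·6 = 30
Q: 6·1+3·5 = 21 | 6·0+1·8+3·1+5·2 = 21
gcd(6,3,6,1,3,5) = 1

Coefficients: [6, 3, 6, 1, 3, 5]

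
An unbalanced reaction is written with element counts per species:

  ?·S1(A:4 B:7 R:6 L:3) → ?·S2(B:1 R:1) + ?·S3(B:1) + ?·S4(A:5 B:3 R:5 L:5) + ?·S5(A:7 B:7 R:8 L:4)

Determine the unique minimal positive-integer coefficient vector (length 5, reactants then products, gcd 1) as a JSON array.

Coefficients: [3, 5, 6, 1, 1]

A: 3·4 = 12 | 5·0+6·0+1·5+1·7 = 12
B: 3·7 = 21 | 5·1+6·1+1·3+1·7 = 21
R: 3·6 = 18 | 5·1+6·0+1·5+1·8 = 18
L: 3·3 = 9 | 5·0+6·0+1·5+1·4 = 9
gcd(3,5,6,1,1) = 1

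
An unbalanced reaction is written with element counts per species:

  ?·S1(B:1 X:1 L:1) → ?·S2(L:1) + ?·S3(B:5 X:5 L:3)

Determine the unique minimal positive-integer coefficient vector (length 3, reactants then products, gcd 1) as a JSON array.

B: 5·1 = 5 | 2·0+1·5 = 5
X: 5·1 = 5 | 2·0+1·5 = 5
L: 5·1 = 5 | 2·1+1·3 = 5
gcd(5,2,1) = 1

Coefficients: [5, 2, 1]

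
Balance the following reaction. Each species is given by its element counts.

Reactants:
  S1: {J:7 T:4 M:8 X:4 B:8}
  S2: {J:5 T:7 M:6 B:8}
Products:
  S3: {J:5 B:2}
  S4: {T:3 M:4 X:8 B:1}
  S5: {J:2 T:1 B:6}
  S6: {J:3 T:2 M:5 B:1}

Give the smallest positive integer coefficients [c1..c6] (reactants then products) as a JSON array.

Coefficients: [4, 1, 1, 2, 5, 6]

J: 4·7+1·5 = 33 | 1·5+2·0+5·2+6·3 = 33
T: 4·4+1·7 = 23 | 1·0+2·3+5·1+6·2 = 23
M: 4·8+1·6 = 38 | 1·0+2·4+5·0+6·5 = 38
X: 4·4+1·0 = 16 | 1·0+2·8+5·0+6·0 = 16
B: 4·8+1·8 = 40 | 1·2+2·1+5·6+6·1 = 40
gcd(4,1,1,2,5,6) = 1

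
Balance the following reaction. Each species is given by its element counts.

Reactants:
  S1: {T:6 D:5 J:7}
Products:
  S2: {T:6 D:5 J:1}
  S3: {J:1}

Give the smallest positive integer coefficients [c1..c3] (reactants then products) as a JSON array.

Coefficients: [1, 1, 6]

T: 1·6 = 6 | 1·6+6·0 = 6
D: 1·5 = 5 | 1·5+6·0 = 5
J: 1·7 = 7 | 1·1+6·1 = 7
gcd(1,1,6) = 1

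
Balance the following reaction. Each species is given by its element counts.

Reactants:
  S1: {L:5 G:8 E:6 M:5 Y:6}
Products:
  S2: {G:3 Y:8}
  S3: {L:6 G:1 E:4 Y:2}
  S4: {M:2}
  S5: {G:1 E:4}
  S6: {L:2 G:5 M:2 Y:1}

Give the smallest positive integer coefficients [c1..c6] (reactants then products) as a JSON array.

Coefficients: [2, 1, 1, 3, 2, 2]

L: 2·5 = 10 | 1·0+1·6+3·0+2·0+2·2 = 10
G: 2·8 = 16 | 1·3+1·1+3·0+2·1+2·5 = 16
E: 2·6 = 12 | 1·0+1·4+3·0+2·4+2·0 = 12
M: 2·5 = 10 | 1·0+1·0+3·2+2·0+2·2 = 10
Y: 2·6 = 12 | 1·8+1·2+3·0+2·0+2·1 = 12
gcd(2,1,1,3,2,2) = 1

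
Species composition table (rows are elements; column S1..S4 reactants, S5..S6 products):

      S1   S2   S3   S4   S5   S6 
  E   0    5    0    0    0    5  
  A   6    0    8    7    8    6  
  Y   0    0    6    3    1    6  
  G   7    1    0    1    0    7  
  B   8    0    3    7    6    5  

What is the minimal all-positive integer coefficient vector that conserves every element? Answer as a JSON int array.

E: 4·0+5·5+5·0+2·0 = 25 | 6·0+5·5 = 25
A: 4·6+5·0+5·8+2·7 = 78 | 6·8+5·6 = 78
Y: 4·0+5·0+5·6+2·3 = 36 | 6·1+5·6 = 36
G: 4·7+5·1+5·0+2·1 = 35 | 6·0+5·7 = 35
B: 4·8+5·0+5·3+2·7 = 61 | 6·6+5·5 = 61
gcd(4,5,5,2,6,5) = 1

Coefficients: [4, 5, 5, 2, 6, 5]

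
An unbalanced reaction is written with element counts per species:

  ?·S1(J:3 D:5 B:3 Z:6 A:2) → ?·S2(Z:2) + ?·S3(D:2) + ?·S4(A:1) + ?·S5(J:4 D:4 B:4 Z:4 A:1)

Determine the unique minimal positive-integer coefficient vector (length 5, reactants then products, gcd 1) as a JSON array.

J: 4·3 = 12 | 6·0+4·0+5·0+3·4 = 12
D: 4·5 = 20 | 6·0+4·2+5·0+3·4 = 20
B: 4·3 = 12 | 6·0+4·0+5·0+3·4 = 12
Z: 4·6 = 24 | 6·2+4·0+5·0+3·4 = 24
A: 4·2 = 8 | 6·0+4·0+5·1+3·1 = 8
gcd(4,6,4,5,3) = 1

Coefficients: [4, 6, 4, 5, 3]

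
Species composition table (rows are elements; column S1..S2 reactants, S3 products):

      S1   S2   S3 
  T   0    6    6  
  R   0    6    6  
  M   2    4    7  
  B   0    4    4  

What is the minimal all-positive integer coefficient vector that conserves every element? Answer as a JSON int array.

Coefficients: [3, 2, 2]

T: 3·0+2·6 = 12 | 2·6 = 12
R: 3·0+2·6 = 12 | 2·6 = 12
M: 3·2+2·4 = 14 | 2·7 = 14
B: 3·0+2·4 = 8 | 2·4 = 8
gcd(3,2,2) = 1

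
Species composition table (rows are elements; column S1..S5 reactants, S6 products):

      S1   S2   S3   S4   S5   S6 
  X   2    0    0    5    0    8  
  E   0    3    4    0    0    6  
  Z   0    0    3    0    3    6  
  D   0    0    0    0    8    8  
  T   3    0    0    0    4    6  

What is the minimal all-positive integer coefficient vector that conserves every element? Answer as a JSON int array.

Coefficients: [2, 2, 3, 4, 3, 3]

X: 2·2+2·0+3·0+4·5+3·0 = 24 | 3·8 = 24
E: 2·0+2·3+3·4+4·0+3·0 = 18 | 3·6 = 18
Z: 2·0+2·0+3·3+4·0+3·3 = 18 | 3·6 = 18
D: 2·0+2·0+3·0+4·0+3·8 = 24 | 3·8 = 24
T: 2·3+2·0+3·0+4·0+3·4 = 18 | 3·6 = 18
gcd(2,2,3,4,3,3) = 1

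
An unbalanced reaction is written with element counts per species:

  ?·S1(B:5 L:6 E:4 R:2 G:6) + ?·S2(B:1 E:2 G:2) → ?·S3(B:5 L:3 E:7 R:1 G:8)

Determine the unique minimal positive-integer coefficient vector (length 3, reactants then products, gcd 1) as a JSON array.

Coefficients: [1, 5, 2]

B: 1·5+5·1 = 10 | 2·5 = 10
L: 1·6+5·0 = 6 | 2·3 = 6
E: 1·4+5·2 = 14 | 2·7 = 14
R: 1·2+5·0 = 2 | 2·1 = 2
G: 1·6+5·2 = 16 | 2·8 = 16
gcd(1,5,2) = 1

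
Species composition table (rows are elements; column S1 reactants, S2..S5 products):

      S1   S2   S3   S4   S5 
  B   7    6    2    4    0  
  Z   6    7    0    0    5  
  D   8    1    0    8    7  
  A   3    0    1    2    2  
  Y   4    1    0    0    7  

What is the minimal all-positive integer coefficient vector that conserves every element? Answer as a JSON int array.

Coefficients: [2, 1, 2, 1, 1]

B: 2·7 = 14 | 1·6+2·2+1·4+1·0 = 14
Z: 2·6 = 12 | 1·7+2·0+1·0+1·5 = 12
D: 2·8 = 16 | 1·1+2·0+1·8+1·7 = 16
A: 2·3 = 6 | 1·0+2·1+1·2+1·2 = 6
Y: 2·4 = 8 | 1·1+2·0+1·0+1·7 = 8
gcd(2,1,2,1,1) = 1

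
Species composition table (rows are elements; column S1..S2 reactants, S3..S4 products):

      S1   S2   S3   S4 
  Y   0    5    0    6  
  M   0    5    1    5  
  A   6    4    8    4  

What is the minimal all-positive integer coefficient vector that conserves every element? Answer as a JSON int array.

Y: 6·0+6·5 = 30 | 5·0+5·6 = 30
M: 6·0+6·5 = 30 | 5·1+5·5 = 30
A: 6·6+6·4 = 60 | 5·8+5·4 = 60
gcd(6,6,5,5) = 1

Coefficients: [6, 6, 5, 5]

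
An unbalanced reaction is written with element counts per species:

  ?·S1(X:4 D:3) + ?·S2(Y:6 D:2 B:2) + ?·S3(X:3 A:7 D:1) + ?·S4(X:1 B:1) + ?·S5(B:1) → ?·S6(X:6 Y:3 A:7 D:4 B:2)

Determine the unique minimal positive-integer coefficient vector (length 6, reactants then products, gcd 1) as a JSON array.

Coefficients: [4, 3, 6, 2, 4, 6]

X: 4·4+3·0+6·3+2·1+4·0 = 36 | 6·6 = 36
Y: 4·0+3·6+6·0+2·0+4·0 = 18 | 6·3 = 18
A: 4·0+3·0+6·7+2·0+4·0 = 42 | 6·7 = 42
D: 4·3+3·2+6·1+2·0+4·0 = 24 | 6·4 = 24
B: 4·0+3·2+6·0+2·1+4·1 = 12 | 6·2 = 12
gcd(4,3,6,2,4,6) = 1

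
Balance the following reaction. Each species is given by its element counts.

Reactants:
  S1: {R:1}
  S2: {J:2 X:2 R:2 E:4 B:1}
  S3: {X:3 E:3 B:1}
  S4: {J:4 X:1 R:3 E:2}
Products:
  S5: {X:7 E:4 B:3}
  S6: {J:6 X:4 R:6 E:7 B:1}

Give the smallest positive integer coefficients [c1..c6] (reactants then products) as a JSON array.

J: 6·0+3·2+5·0+6·4 = 30 | 1·0+5·6 = 30
X: 6·0+3·2+5·3+6·1 = 27 | 1·7+5·4 = 27
R: 6·1+3·2+5·0+6·3 = 30 | 1·0+5·6 = 30
E: 6·0+3·4+5·3+6·2 = 39 | 1·4+5·7 = 39
B: 6·0+3·1+5·1+6·0 = 8 | 1·3+5·1 = 8
gcd(6,3,5,6,1,5) = 1

Coefficients: [6, 3, 5, 6, 1, 5]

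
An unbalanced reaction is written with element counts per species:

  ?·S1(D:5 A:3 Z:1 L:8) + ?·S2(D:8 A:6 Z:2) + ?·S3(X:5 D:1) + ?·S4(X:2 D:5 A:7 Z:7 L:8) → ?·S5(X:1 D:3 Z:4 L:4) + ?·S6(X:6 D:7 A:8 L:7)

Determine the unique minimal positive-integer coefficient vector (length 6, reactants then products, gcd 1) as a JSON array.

X: 4·0+1·0+5·5+2·2 = 29 | 5·1+4·6 = 29
D: 4·5+1·8+5·1+2·5 = 43 | 5·3+4·7 = 43
A: 4·3+1·6+5·0+2·7 = 32 | 5·0+4·8 = 32
Z: 4·1+1·2+5·0+2·7 = 20 | 5·4+4·0 = 20
L: 4·8+1·0+5·0+2·8 = 48 | 5·4+4·7 = 48
gcd(4,1,5,2,5,4) = 1

Coefficients: [4, 1, 5, 2, 5, 4]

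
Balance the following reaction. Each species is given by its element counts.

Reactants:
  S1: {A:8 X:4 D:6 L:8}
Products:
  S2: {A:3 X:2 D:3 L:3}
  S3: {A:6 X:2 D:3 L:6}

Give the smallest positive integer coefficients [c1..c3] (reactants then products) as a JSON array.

A: 3·8 = 24 | 4·3+2·6 = 24
X: 3·4 = 12 | 4·2+2·2 = 12
D: 3·6 = 18 | 4·3+2·3 = 18
L: 3·8 = 24 | 4·3+2·6 = 24
gcd(3,4,2) = 1

Coefficients: [3, 4, 2]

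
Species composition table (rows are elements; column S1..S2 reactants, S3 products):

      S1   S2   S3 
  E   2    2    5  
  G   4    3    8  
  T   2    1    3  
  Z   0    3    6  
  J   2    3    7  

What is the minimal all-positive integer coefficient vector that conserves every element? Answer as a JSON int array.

E: 1·2+4·2 = 10 | 2·5 = 10
G: 1·4+4·3 = 16 | 2·8 = 16
T: 1·2+4·1 = 6 | 2·3 = 6
Z: 1·0+4·3 = 12 | 2·6 = 12
J: 1·2+4·3 = 14 | 2·7 = 14
gcd(1,4,2) = 1

Coefficients: [1, 4, 2]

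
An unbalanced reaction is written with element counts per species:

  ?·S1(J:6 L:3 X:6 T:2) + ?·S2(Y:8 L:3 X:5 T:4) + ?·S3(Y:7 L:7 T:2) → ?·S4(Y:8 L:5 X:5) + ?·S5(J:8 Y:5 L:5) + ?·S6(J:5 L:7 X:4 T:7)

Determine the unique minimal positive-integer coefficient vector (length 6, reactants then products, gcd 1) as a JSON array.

Coefficients: [6, 1, 6, 5, 2, 4]

J: 6·6+1·0+6·0 = 36 | 5·0+2·8+4·5 = 36
Y: 6·0+1·8+6·7 = 50 | 5·8+2·5+4·0 = 50
L: 6·3+1·3+6·7 = 63 | 5·5+2·5+4·7 = 63
X: 6·6+1·5+6·0 = 41 | 5·5+2·0+4·4 = 41
T: 6·2+1·4+6·2 = 28 | 5·0+2·0+4·7 = 28
gcd(6,1,6,5,2,4) = 1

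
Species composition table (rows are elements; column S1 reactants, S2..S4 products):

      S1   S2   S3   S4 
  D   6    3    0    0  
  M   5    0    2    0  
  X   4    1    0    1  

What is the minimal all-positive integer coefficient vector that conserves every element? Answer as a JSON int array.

Coefficients: [2, 4, 5, 4]

D: 2·6 = 12 | 4·3+5·0+4·0 = 12
M: 2·5 = 10 | 4·0+5·2+4·0 = 10
X: 2·4 = 8 | 4·1+5·0+4·1 = 8
gcd(2,4,5,4) = 1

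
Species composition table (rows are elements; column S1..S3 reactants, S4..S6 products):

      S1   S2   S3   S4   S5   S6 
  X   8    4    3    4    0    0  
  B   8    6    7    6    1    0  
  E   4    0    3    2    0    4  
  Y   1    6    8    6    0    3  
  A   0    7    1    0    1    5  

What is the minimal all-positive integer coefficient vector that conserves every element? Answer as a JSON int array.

X: 1·8+1·4+4·3 = 24 | 6·4+6·0+1·0 = 24
B: 1·8+1·6+4·7 = 42 | 6·6+6·1+1·0 = 42
E: 1·4+1·0+4·3 = 16 | 6·2+6·0+1·4 = 16
Y: 1·1+1·6+4·8 = 39 | 6·6+6·0+1·3 = 39
A: 1·0+1·7+4·1 = 11 | 6·0+6·1+1·5 = 11
gcd(1,1,4,6,6,1) = 1

Coefficients: [1, 1, 4, 6, 6, 1]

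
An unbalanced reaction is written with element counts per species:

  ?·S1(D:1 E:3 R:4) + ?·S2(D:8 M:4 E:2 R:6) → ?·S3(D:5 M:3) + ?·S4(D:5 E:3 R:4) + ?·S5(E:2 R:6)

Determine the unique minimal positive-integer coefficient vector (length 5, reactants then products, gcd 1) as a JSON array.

Coefficients: [1, 3, 4, 1, 3]

D: 1·1+3·8 = 25 | 4·5+1·5+3·0 = 25
M: 1·0+3·4 = 12 | 4·3+1·0+3·0 = 12
E: 1·3+3·2 = 9 | 4·0+1·3+3·2 = 9
R: 1·4+3·6 = 22 | 4·0+1·4+3·6 = 22
gcd(1,3,4,1,3) = 1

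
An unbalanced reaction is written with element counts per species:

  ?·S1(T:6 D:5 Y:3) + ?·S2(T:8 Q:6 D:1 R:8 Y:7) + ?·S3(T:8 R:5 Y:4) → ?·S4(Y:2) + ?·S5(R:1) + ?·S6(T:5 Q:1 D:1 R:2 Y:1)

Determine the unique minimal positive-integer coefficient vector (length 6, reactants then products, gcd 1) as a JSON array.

T: 1·6+1·8+2·8 = 30 | 6·0+6·0+6·5 = 30
Q: 1·0+1·6+2·0 = 6 | 6·0+6·0+6·1 = 6
D: 1·5+1·1+2·0 = 6 | 6·0+6·0+6·1 = 6
R: 1·0+1·8+2·5 = 18 | 6·0+6·1+6·2 = 18
Y: 1·3+1·7+2·4 = 18 | 6·2+6·0+6·1 = 18
gcd(1,1,2,6,6,6) = 1

Coefficients: [1, 1, 2, 6, 6, 6]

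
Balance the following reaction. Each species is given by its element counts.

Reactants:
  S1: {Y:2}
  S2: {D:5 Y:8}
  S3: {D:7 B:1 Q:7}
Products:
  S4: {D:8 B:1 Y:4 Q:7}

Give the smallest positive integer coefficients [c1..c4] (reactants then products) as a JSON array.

Coefficients: [6, 1, 5, 5]

D: 6·0+1·5+5·7 = 40 | 5·8 = 40
B: 6·0+1·0+5·1 = 5 | 5·1 = 5
Y: 6·2+1·8+5·0 = 20 | 5·4 = 20
Q: 6·0+1·0+5·7 = 35 | 5·7 = 35
gcd(6,1,5,5) = 1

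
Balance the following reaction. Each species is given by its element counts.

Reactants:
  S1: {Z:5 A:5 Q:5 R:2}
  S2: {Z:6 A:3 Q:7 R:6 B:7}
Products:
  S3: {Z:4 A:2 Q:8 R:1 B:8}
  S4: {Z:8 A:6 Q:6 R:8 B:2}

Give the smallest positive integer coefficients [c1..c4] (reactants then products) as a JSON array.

Z: 4·5+6·6 = 56 | 4·4+5·8 = 56
A: 4·5+6·3 = 38 | 4·2+5·6 = 38
Q: 4·5+6·7 = 62 | 4·8+5·6 = 62
R: 4·2+6·6 = 44 | 4·1+5·8 = 44
B: 4·0+6·7 = 42 | 4·8+5·2 = 42
gcd(4,6,4,5) = 1

Coefficients: [4, 6, 4, 5]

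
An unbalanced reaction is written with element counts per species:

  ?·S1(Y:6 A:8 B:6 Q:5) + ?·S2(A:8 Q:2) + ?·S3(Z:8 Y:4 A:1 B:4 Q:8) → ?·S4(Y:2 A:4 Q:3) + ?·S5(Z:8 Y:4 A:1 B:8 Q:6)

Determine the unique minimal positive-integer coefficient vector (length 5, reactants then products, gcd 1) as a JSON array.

Coefficients: [2, 1, 3, 6, 3]

Z: 2·0+1·0+3·8 = 24 | 6·0+3·8 = 24
Y: 2·6+1·0+3·4 = 24 | 6·2+3·4 = 24
A: 2·8+1·8+3·1 = 27 | 6·4+3·1 = 27
B: 2·6+1·0+3·4 = 24 | 6·0+3·8 = 24
Q: 2·5+1·2+3·8 = 36 | 6·3+3·6 = 36
gcd(2,1,3,6,3) = 1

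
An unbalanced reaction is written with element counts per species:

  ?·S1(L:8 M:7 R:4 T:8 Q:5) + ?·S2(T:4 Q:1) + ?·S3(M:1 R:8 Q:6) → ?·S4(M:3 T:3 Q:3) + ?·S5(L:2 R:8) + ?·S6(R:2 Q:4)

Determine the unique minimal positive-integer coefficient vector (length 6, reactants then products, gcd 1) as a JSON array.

Coefficients: [1, 1, 5, 4, 4, 6]

L: 1·8+1·0+5·0 = 8 | 4·0+4·2+6·0 = 8
M: 1·7+1·0+5·1 = 12 | 4·3+4·0+6·0 = 12
R: 1·4+1·0+5·8 = 44 | 4·0+4·8+6·2 = 44
T: 1·8+1·4+5·0 = 12 | 4·3+4·0+6·0 = 12
Q: 1·5+1·1+5·6 = 36 | 4·3+4·0+6·4 = 36
gcd(1,1,5,4,4,6) = 1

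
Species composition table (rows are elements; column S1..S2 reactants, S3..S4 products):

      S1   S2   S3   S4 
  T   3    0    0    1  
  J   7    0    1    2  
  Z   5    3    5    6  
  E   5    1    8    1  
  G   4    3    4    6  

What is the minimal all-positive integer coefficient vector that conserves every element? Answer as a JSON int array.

T: 1·3+6·0 = 3 | 1·0+3·1 = 3
J: 1·7+6·0 = 7 | 1·1+3·2 = 7
Z: 1·5+6·3 = 23 | 1·5+3·6 = 23
E: 1·5+6·1 = 11 | 1·8+3·1 = 11
G: 1·4+6·3 = 22 | 1·4+3·6 = 22
gcd(1,6,1,3) = 1

Coefficients: [1, 6, 1, 3]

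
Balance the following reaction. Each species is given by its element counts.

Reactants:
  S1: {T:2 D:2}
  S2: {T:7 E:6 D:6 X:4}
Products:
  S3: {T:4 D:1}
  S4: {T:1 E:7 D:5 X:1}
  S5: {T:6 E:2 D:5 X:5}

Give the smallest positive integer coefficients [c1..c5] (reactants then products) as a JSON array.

Coefficients: [5, 6, 6, 4, 4]

T: 5·2+6·7 = 52 | 6·4+4·1+4·6 = 52
E: 5·0+6·6 = 36 | 6·0+4·7+4·2 = 36
D: 5·2+6·6 = 46 | 6·1+4·5+4·5 = 46
X: 5·0+6·4 = 24 | 6·0+4·1+4·5 = 24
gcd(5,6,6,4,4) = 1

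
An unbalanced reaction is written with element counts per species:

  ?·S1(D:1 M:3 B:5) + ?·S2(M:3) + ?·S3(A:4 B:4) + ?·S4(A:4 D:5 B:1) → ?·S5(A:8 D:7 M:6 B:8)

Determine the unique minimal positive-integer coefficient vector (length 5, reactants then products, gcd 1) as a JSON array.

Coefficients: [3, 5, 3, 5, 4]

A: 3·0+5·0+3·4+5·4 = 32 | 4·8 = 32
D: 3·1+5·0+3·0+5·5 = 28 | 4·7 = 28
M: 3·3+5·3+3·0+5·0 = 24 | 4·6 = 24
B: 3·5+5·0+3·4+5·1 = 32 | 4·8 = 32
gcd(3,5,3,5,4) = 1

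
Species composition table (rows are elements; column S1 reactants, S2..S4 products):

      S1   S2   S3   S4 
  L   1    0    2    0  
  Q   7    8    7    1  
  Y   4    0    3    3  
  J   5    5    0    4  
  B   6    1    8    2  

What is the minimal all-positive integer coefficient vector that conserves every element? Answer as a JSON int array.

Coefficients: [6, 2, 3, 5]

L: 6·1 = 6 | 2·0+3·2+5·0 = 6
Q: 6·7 = 42 | 2·8+3·7+5·1 = 42
Y: 6·4 = 24 | 2·0+3·3+5·3 = 24
J: 6·5 = 30 | 2·5+3·0+5·4 = 30
B: 6·6 = 36 | 2·1+3·8+5·2 = 36
gcd(6,2,3,5) = 1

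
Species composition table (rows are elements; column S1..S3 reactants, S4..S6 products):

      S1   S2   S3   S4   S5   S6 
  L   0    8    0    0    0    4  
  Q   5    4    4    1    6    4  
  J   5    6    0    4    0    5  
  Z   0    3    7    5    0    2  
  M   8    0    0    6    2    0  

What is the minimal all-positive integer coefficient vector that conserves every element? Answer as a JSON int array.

Coefficients: [4, 1, 3, 4, 4, 2]

L: 4·0+1·8+3·0 = 8 | 4·0+4·0+2·4 = 8
Q: 4·5+1·4+3·4 = 36 | 4·1+4·6+2·4 = 36
J: 4·5+1·6+3·0 = 26 | 4·4+4·0+2·5 = 26
Z: 4·0+1·3+3·7 = 24 | 4·5+4·0+2·2 = 24
M: 4·8+1·0+3·0 = 32 | 4·6+4·2+2·0 = 32
gcd(4,1,3,4,4,2) = 1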